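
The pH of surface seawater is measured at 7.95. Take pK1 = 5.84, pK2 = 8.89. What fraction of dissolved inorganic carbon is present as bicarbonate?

α₁ = 0.891

α₁ = 1 / (1 + [H⁺]/K1 + K2/[H⁺]) = 1 / (1 + 10^-2.11 + 10^-0.94)
   = 1 / (1 + 0.0077625 + 0.11482) = 1/1.1226 = 0.8908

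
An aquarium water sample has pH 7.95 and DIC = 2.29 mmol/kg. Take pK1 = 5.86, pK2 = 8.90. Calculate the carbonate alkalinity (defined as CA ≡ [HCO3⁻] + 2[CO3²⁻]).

CA = [HCO3⁻] + 2[CO3²⁻] = (α₁ + 2α₂)·DIC
At pH 7.95: [H⁺]/K1 = 10^-2.09 = 0.0081283, K2/[H⁺] = 10^-0.95 = 0.11220
α₁ = 1/(1 + 0.0081283 + 0.11220) = 1/1.1203 = 0.8926; α₂ = α₁·K2/[H⁺] = 0.1002
α₁ + 2α₂ = 1.0929
CA = 1.0929 × 2.29 = 2.50 mmol/kg

CA = 2.50 mmol/kg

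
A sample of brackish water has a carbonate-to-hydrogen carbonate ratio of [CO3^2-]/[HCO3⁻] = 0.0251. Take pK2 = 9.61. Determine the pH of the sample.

pH = 8.01

From K2 = [H⁺][CO3^2-]/[HCO3⁻]:  pH = pK2 + log₁₀([CO3^2-]/[HCO3⁻])
log₁₀(0.0251) = -1.600
pH = 9.61 + (-1.600) = 8.01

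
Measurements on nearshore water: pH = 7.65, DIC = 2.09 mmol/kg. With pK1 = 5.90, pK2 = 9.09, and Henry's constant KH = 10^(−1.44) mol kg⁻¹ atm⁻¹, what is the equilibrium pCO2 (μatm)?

pCO2 = 971 μatm

α₀ = 1 / (1 + K1/[H⁺] + K1K2/[H⁺]²) = 1 / (1 + 10^+1.75 + 10^+0.31)
   = 1 / (1 + 56.234 + 2.0417) = 1/59.276 = 0.01687
[CO2*] = α₀ × DIC = 0.01687 × 2.09 = 0.03526 mmol/kg
pCO2 = [CO2*]/KH = 3.526×10^-5 / 3.631×10^-2 = 971 μatm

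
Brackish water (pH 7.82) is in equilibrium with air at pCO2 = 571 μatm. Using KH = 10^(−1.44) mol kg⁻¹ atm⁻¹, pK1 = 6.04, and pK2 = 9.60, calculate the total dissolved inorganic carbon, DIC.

DIC = 1.29 mmol/kg

[CO2*] = KH · pCO2 = 10^(−1.44) × 571×10^-6 = 2.073×10^-5 mol/kg
α₀ = 1/(1 + K1/[H⁺] + K1K2/[H⁺]²) = 1/(1 + 10^+1.78 + 10^+0.00) = 0.01606
DIC = [CO2*]/α₀ = 2.073×10^-5 / 0.01606 = 1.29 mmol/kg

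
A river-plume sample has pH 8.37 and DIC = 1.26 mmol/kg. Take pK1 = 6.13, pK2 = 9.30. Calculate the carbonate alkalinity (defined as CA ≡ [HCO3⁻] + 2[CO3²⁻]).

CA = 1.39 mmol/kg

CA = [HCO3⁻] + 2[CO3²⁻] = (α₁ + 2α₂)·DIC
At pH 8.37: [H⁺]/K1 = 10^-2.24 = 0.0057544, K2/[H⁺] = 10^-0.93 = 0.11749
α₁ = 1/(1 + 0.0057544 + 0.11749) = 1/1.1232 = 0.8903; α₂ = α₁·K2/[H⁺] = 0.1046
α₁ + 2α₂ = 1.0995
CA = 1.0995 × 1.26 = 1.39 mmol/kg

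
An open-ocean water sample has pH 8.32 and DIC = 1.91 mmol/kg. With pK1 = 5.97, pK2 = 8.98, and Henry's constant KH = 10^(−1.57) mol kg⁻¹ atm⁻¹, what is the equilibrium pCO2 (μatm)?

α₀ = 1 / (1 + K1/[H⁺] + K1K2/[H⁺]²) = 1 / (1 + 10^+2.35 + 10^+1.69)
   = 1 / (1 + 223.87 + 48.978) = 1/273.85 = 0.003652
[CO2*] = α₀ × DIC = 0.003652 × 1.91 = 0.006975 mmol/kg = 6.975 μmol/kg
pCO2 = [CO2*]/KH = 6.975×10^-6 / 2.692×10^-2 = 259 μatm

pCO2 = 259 μatm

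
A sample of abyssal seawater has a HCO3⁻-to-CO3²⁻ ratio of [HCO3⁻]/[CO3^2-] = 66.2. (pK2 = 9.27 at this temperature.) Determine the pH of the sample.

pH = 7.45

From K2 = [H⁺][CO3^2-]/[HCO3⁻]:  pH = pK2 − log₁₀([HCO3⁻]/[CO3^2-])
log₁₀(66.2) = +1.821
pH = 9.27 − (+1.821) = 7.45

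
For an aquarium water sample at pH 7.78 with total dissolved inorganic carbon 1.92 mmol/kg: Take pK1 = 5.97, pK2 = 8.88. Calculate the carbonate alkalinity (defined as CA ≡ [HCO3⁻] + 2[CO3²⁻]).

CA = [HCO3⁻] + 2[CO3²⁻] = (α₁ + 2α₂)·DIC
At pH 7.78: [H⁺]/K1 = 10^-1.81 = 0.015488, K2/[H⁺] = 10^-1.10 = 0.079433
α₁ = 1/(1 + 0.015488 + 0.079433) = 1/1.0949 = 0.9133; α₂ = α₁·K2/[H⁺] = 0.07255
α₁ + 2α₂ = 1.0584
CA = 1.0584 × 1.92 = 2.03 mmol/kg

CA = 2.03 mmol/kg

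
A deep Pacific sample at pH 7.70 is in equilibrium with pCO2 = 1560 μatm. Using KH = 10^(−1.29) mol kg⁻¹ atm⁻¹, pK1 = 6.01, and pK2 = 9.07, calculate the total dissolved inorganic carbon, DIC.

[CO2*] = KH · pCO2 = 10^(−1.29) × 1560×10^-6 = 8.001×10^-5 mol/kg
α₀ = 1/(1 + K1/[H⁺] + K1K2/[H⁺]²) = 1/(1 + 10^+1.69 + 10^+0.32) = 0.01921
DIC = [CO2*]/α₀ = 8.001×10^-5 / 0.01921 = 4.17 mmol/kg

DIC = 4.17 mmol/kg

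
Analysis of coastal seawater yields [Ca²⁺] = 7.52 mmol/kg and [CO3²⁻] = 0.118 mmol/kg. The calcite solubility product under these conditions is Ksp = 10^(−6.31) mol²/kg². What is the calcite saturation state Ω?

Ω = 1.81

Ksp = 10^(−6.31) = 4.898×10^-7
Ω = [Ca²⁺][CO3²⁻]/Ksp = (7.52×10^-3)(0.118×10^-3) / 4.898×10^-7 = 1.81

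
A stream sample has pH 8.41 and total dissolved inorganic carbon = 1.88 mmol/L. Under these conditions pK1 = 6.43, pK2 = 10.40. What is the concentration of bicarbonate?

α₁ = 1 / (1 + [H⁺]/K1 + K2/[H⁺]) = 1 / (1 + 10^-1.98 + 10^-1.99)
   = 1 / (1 + 0.010471 + 0.010233) = 1/1.0207 = 0.9797
[HCO3⁻] = α₁ × DIC = 0.9797 × 1.88 = 1.84 mmol/L

[HCO3⁻] = 1.84 mmol/L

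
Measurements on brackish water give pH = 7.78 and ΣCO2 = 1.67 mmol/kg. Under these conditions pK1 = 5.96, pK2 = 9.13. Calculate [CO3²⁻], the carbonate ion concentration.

α₂ = 1 / (1 + [H⁺]/K2 + [H⁺]²/(K1K2)) = 1 / (1 + 10^+1.35 + 10^-0.47)
   = 1 / (1 + 22.387 + 0.33884) = 1/23.726 = 0.04215
[CO3²⁻] = α₂ × DIC = 0.04215 × 1.67 = 0.0704 mmol/kg

[CO3²⁻] = 0.0704 mmol/kg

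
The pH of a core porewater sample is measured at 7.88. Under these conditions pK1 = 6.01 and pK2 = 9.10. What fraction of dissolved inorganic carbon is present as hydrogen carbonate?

α₁ = 1 / (1 + [H⁺]/K1 + K2/[H⁺]) = 1 / (1 + 10^-1.87 + 10^-1.22)
   = 1 / (1 + 0.013490 + 0.060256) = 1/1.0737 = 0.9313

α₁ = 0.931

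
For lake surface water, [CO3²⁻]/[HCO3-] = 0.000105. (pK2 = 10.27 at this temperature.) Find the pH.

From K2 = [H⁺][CO3²⁻]/[HCO3-]:  pH = pK2 + log₁₀([CO3²⁻]/[HCO3-])
log₁₀(0.000105) = -3.979
pH = 10.27 + (-3.979) = 6.29

pH = 6.29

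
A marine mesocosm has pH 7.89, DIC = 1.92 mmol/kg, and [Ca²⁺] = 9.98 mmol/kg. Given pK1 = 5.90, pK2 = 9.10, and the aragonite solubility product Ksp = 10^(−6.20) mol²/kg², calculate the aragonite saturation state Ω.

Ω = 1.75

α₂ = 1 / (1 + [H⁺]/K2 + [H⁺]²/(K1K2)) = 1 / (1 + 10^+1.21 + 10^-0.78)
   = 1 / (1 + 16.218 + 0.16596) = 1/17.384 = 0.05752
[CO3²⁻] = α₂ × DIC = 0.05752 × 1.92 = 0.1104 mmol/kg
Ksp = 10^(−6.20) = 6.310×10^-7
Ω = [Ca²⁺][CO3²⁻]/Ksp = (9.98×10^-3)(1.104×10^-4) / 6.310×10^-7 = 1.75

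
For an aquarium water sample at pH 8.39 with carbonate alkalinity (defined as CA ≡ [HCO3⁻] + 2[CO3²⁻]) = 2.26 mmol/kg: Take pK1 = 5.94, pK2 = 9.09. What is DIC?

DIC = 1.94 mmol/kg

CA = [HCO3⁻] + 2[CO3²⁻] = (α₁ + 2α₂)·DIC
At pH 8.39: [H⁺]/K1 = 10^-2.45 = 0.0035481, K2/[H⁺] = 10^-0.70 = 0.19953
α₁ = 1/(1 + 0.0035481 + 0.19953) = 1/1.2031 = 0.8312; α₂ = α₁·K2/[H⁺] = 0.1658
α₁ + 2α₂ = 1.1629
DIC = CA / (α₁ + 2α₂) = 2.26 / 1.1629 = 1.94 mmol/kg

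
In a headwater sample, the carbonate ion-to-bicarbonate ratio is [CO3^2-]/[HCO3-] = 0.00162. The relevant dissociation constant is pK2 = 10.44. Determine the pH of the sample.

From K2 = [H⁺][CO3^2-]/[HCO3-]:  pH = pK2 + log₁₀([CO3^2-]/[HCO3-])
log₁₀(0.00162) = -2.790
pH = 10.44 + (-2.790) = 7.65

pH = 7.65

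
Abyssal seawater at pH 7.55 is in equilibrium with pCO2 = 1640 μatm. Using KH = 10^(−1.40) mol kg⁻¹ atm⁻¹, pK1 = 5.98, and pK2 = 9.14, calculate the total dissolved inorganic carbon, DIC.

[CO2*] = KH · pCO2 = 10^(−1.40) × 1640×10^-6 = 6.529×10^-5 mol/kg
α₀ = 1/(1 + K1/[H⁺] + K1K2/[H⁺]²) = 1/(1 + 10^+1.57 + 10^-0.02) = 0.02557
DIC = [CO2*]/α₀ = 6.529×10^-5 / 0.02557 = 2.55 mmol/kg

DIC = 2.55 mmol/kg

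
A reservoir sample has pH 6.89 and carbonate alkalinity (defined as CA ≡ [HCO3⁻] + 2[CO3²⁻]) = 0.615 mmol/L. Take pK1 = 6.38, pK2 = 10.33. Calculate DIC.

DIC = 0.805 mmol/L

CA = [HCO3⁻] + 2[CO3²⁻] = (α₁ + 2α₂)·DIC
At pH 6.89: [H⁺]/K1 = 10^-0.51 = 0.30903, K2/[H⁺] = 10^-3.44 = 0.00036308
α₁ = 1/(1 + 0.30903 + 0.00036308) = 1/1.3094 = 0.7637; α₂ = α₁·K2/[H⁺] = 0.0002773
α₁ + 2α₂ = 0.7643
DIC = CA / (α₁ + 2α₂) = 0.615 / 0.7643 = 0.805 mmol/L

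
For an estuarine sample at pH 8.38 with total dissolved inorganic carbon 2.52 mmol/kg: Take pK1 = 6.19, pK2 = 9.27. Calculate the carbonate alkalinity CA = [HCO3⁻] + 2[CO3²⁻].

CA = [HCO3⁻] + 2[CO3²⁻] = (α₁ + 2α₂)·DIC
At pH 8.38: [H⁺]/K1 = 10^-2.19 = 0.0064565, K2/[H⁺] = 10^-0.89 = 0.12882
α₁ = 1/(1 + 0.0064565 + 0.12882) = 1/1.1353 = 0.8808; α₂ = α₁·K2/[H⁺] = 0.1135
α₁ + 2α₂ = 1.1078
CA = 1.1078 × 2.52 = 2.79 mmol/kg

CA = 2.79 mmol/kg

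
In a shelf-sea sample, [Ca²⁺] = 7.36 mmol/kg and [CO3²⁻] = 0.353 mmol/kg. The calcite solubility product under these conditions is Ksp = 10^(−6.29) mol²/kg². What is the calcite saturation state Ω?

Ksp = 10^(−6.29) = 5.129×10^-7
Ω = [Ca²⁺][CO3²⁻]/Ksp = (7.36×10^-3)(0.353×10^-3) / 5.129×10^-7 = 5.07

Ω = 5.07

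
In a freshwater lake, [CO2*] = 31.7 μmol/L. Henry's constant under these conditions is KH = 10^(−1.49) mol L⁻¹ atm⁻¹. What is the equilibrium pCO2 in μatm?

KH = 10^(−1.49) = 3.236×10^-2 mol L⁻¹ atm⁻¹
pCO2 = [CO2*]/KH = 31.7×10^-6 / 3.236×10^-2 = 9.80×10^-4 atm = 980 μatm

pCO2 = 980 μatm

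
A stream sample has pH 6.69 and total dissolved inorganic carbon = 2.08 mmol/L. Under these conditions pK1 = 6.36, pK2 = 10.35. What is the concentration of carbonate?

α₂ = 1 / (1 + [H⁺]/K2 + [H⁺]²/(K1K2)) = 1 / (1 + 10^+3.66 + 10^+3.33)
   = 1 / (1 + 4570.9 + 2138.0) = 1/6709.8 = 0.0001490
[CO3²⁻] = α₂ × DIC = 0.0001490 × 2.08 = 0.000310 mmol/L = 0.310 μmol/L

[CO3²⁻] = 0.310 μmol/L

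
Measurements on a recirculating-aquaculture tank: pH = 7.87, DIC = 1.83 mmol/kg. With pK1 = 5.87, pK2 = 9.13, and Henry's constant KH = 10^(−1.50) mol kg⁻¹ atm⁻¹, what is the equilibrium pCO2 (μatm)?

α₀ = 1 / (1 + K1/[H⁺] + K1K2/[H⁺]²) = 1 / (1 + 10^+2.00 + 10^+0.74)
   = 1 / (1 + 100.00 + 5.4954) = 1/106.50 = 0.009390
[CO2*] = α₀ × DIC = 0.009390 × 1.83 = 0.01718 mmol/kg = 17.18 μmol/kg
pCO2 = [CO2*]/KH = 1.718×10^-5 / 3.162×10^-2 = 543 μatm

pCO2 = 543 μatm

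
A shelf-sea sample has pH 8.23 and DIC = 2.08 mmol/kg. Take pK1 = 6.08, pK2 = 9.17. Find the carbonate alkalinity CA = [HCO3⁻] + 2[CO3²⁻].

CA = 2.28 mmol/kg

CA = [HCO3⁻] + 2[CO3²⁻] = (α₁ + 2α₂)·DIC
At pH 8.23: [H⁺]/K1 = 10^-2.15 = 0.0070795, K2/[H⁺] = 10^-0.94 = 0.11482
α₁ = 1/(1 + 0.0070795 + 0.11482) = 1/1.1219 = 0.8913; α₂ = α₁·K2/[H⁺] = 0.1023
α₁ + 2α₂ = 1.0960
CA = 1.0960 × 2.08 = 2.28 mmol/kg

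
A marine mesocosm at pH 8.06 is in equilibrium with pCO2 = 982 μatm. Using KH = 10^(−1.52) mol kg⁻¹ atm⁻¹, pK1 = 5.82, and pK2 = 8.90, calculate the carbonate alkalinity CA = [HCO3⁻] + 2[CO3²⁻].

CA = 6.64 mmol/kg

[CO2*] = KH · pCO2 = 10^(−1.52) × 982×10^-6 = 2.966×10^-5 mol/kg
α₀ = 1/(1 + K1/[H⁺] + K1K2/[H⁺]²) = 1/(1 + 10^+2.24 + 10^+1.40) = 0.005003
DIC = [CO2*]/α₀ = 2.966×10^-5 / 0.005003 = 5.928 mmol/kg
CA = (α₁ + 2α₂)·DIC = (0.8693 + 2×0.1257) × 5.928 = 6.64 mmol/kg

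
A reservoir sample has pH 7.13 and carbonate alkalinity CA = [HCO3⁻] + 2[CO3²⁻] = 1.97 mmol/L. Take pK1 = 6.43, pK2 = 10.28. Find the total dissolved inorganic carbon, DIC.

CA = [HCO3⁻] + 2[CO3²⁻] = (α₁ + 2α₂)·DIC
At pH 7.13: [H⁺]/K1 = 10^-0.70 = 0.19953, K2/[H⁺] = 10^-3.15 = 0.00070795
α₁ = 1/(1 + 0.19953 + 0.00070795) = 1/1.2002 = 0.8332; α₂ = α₁·K2/[H⁺] = 0.0005898
α₁ + 2α₂ = 0.8344
DIC = CA / (α₁ + 2α₂) = 1.97 / 0.8344 = 2.36 mmol/L

DIC = 2.36 mmol/L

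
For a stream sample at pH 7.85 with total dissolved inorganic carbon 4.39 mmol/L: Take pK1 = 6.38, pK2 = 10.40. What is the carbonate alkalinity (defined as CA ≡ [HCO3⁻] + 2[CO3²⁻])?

CA = [HCO3⁻] + 2[CO3²⁻] = (α₁ + 2α₂)·DIC
At pH 7.85: [H⁺]/K1 = 10^-1.47 = 0.033884, K2/[H⁺] = 10^-2.55 = 0.0028184
α₁ = 1/(1 + 0.033884 + 0.0028184) = 1/1.0367 = 0.9646; α₂ = α₁·K2/[H⁺] = 0.002719
α₁ + 2α₂ = 0.9700
CA = 0.9700 × 4.39 = 4.26 mmol/L

CA = 4.26 mmol/L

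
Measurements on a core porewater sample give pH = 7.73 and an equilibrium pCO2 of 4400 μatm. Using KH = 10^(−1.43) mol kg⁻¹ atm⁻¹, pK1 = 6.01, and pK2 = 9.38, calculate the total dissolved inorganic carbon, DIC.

DIC = 8.93 mmol/kg

[CO2*] = KH · pCO2 = 10^(−1.43) × 4400×10^-6 = 1.635×10^-4 mol/kg
α₀ = 1/(1 + K1/[H⁺] + K1K2/[H⁺]²) = 1/(1 + 10^+1.72 + 10^+0.07) = 0.01830
DIC = [CO2*]/α₀ = 1.635×10^-4 / 0.01830 = 8.93 mmol/kg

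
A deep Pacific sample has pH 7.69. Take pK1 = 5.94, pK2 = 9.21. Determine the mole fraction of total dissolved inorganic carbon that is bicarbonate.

α₁ = 0.954

α₁ = 1 / (1 + [H⁺]/K1 + K2/[H⁺]) = 1 / (1 + 10^-1.75 + 10^-1.52)
   = 1 / (1 + 0.017783 + 0.030200) = 1/1.0480 = 0.9542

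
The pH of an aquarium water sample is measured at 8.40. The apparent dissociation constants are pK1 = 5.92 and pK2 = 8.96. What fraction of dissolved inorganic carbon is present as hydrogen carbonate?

α₁ = 1 / (1 + [H⁺]/K1 + K2/[H⁺]) = 1 / (1 + 10^-2.48 + 10^-0.56)
   = 1 / (1 + 0.0033113 + 0.27542) = 1/1.2787 = 0.7820

α₁ = 0.782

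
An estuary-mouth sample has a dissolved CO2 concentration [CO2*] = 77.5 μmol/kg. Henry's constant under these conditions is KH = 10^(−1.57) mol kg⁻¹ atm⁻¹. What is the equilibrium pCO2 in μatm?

pCO2 = 2880 μatm

KH = 10^(−1.57) = 2.692×10^-2 mol kg⁻¹ atm⁻¹
pCO2 = [CO2*]/KH = 77.5×10^-6 / 2.692×10^-2 = 2.88×10^-3 atm = 2880 μatm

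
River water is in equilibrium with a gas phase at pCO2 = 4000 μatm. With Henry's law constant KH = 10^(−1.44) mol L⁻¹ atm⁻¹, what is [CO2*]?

[CO2*] = 145 μmol/L

KH = 10^(−1.44) = 3.631×10^-2 mol L⁻¹ atm⁻¹
[CO2*] = KH · pCO2 = 3.631×10^-2 × 4000×10^-6 atm = 1.45×10^-4 mol/L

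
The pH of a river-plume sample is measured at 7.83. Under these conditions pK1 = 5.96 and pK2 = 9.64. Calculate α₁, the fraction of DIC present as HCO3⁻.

α₁ = 0.972

α₁ = 1 / (1 + [H⁺]/K1 + K2/[H⁺]) = 1 / (1 + 10^-1.87 + 10^-1.81)
   = 1 / (1 + 0.013490 + 0.015488) = 1/1.0290 = 0.9718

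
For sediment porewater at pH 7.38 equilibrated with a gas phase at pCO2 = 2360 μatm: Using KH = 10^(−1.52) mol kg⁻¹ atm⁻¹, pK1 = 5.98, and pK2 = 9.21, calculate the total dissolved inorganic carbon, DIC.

DIC = 1.89 mmol/kg

[CO2*] = KH · pCO2 = 10^(−1.52) × 2360×10^-6 = 7.127×10^-5 mol/kg
α₀ = 1/(1 + K1/[H⁺] + K1K2/[H⁺]²) = 1/(1 + 10^+1.40 + 10^-0.43) = 0.03775
DIC = [CO2*]/α₀ = 7.127×10^-5 / 0.03775 = 1.89 mmol/kg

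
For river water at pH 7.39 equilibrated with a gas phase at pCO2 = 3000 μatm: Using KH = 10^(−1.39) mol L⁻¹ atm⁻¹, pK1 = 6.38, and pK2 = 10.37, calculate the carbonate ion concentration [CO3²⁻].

[CO2*] = KH · pCO2 = 10^(−1.39) × 3000×10^-6 = 1.222×10^-4 mol/L
α₀ = 1/(1 + K1/[H⁺] + K1K2/[H⁺]²) = 1/(1 + 10^+1.01 + 10^-1.97) = 0.08894
DIC = [CO2*]/α₀ = 1.222×10^-4 / 0.08894 = 1.374 mmol/L
[CO3²⁻] = α₂·DIC; α₂ = 0.0009530, so [CO3²⁻] = 0.0009530 × 1.374 = 0.00131 mmol/L = 1.31 μmol/L

[CO3²⁻] = 1.31 μmol/L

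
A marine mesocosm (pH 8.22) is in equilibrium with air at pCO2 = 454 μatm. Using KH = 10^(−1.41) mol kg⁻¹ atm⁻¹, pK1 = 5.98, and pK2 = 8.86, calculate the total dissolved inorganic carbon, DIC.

[CO2*] = KH · pCO2 = 10^(−1.41) × 454×10^-6 = 1.766×10^-5 mol/kg
α₀ = 1/(1 + K1/[H⁺] + K1K2/[H⁺]²) = 1/(1 + 10^+2.24 + 10^+1.60) = 0.004660
DIC = [CO2*]/α₀ = 1.766×10^-5 / 0.004660 = 3.79 mmol/kg

DIC = 3.79 mmol/kg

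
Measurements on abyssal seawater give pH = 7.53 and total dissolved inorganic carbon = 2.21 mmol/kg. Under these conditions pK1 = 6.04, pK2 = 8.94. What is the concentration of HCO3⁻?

α₁ = 1 / (1 + [H⁺]/K1 + K2/[H⁺]) = 1 / (1 + 10^-1.49 + 10^-1.41)
   = 1 / (1 + 0.032359 + 0.038905) = 1/1.0713 = 0.9335
[HCO3⁻] = α₁ × DIC = 0.9335 × 2.21 = 2.06 mmol/kg

[HCO3⁻] = 2.06 mmol/kg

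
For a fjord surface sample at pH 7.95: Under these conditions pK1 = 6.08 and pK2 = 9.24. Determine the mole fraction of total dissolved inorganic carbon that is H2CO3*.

α₀ = 1 / (1 + K1/[H⁺] + K1K2/[H⁺]²) = 1 / (1 + 10^+1.87 + 10^+0.58)
   = 1 / (1 + 74.131 + 3.8019) = 1/78.933 = 0.01267

α₀ = 0.0127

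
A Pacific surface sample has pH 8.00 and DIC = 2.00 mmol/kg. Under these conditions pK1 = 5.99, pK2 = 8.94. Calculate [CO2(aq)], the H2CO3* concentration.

α₀ = 1 / (1 + K1/[H⁺] + K1K2/[H⁺]²) = 1 / (1 + 10^+2.01 + 10^+1.07)
   = 1 / (1 + 102.33 + 11.749) = 1/115.08 = 0.008690
[CO2*] = α₀ × DIC = 0.008690 × 2.00 = 0.0174 mmol/kg = 17.4 μmol/kg

[CO2*] = 17.4 μmol/kg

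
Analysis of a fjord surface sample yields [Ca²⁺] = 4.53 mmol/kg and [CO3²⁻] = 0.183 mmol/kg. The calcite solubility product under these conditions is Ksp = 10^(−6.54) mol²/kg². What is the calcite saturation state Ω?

Ksp = 10^(−6.54) = 2.884×10^-7
Ω = [Ca²⁺][CO3²⁻]/Ksp = (4.53×10^-3)(0.183×10^-3) / 2.884×10^-7 = 2.87

Ω = 2.87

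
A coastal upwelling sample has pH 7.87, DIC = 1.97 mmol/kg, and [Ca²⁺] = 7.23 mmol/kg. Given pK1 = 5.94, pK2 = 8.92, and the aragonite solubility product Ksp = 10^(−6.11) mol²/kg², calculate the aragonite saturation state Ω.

α₂ = 1 / (1 + [H⁺]/K2 + [H⁺]²/(K1K2)) = 1 / (1 + 10^+1.05 + 10^-0.88)
   = 1 / (1 + 11.220 + 0.13183) = 1/12.352 = 0.08096
[CO3²⁻] = α₂ × DIC = 0.08096 × 1.97 = 0.1595 mmol/kg
Ksp = 10^(−6.11) = 7.762×10^-7
Ω = [Ca²⁺][CO3²⁻]/Ksp = (7.23×10^-3)(1.595×10^-4) / 7.762×10^-7 = 1.49

Ω = 1.49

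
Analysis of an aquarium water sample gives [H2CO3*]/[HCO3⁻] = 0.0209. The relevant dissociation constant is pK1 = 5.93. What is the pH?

pH = 7.61

From K1 = [H⁺][HCO3⁻]/[H2CO3*]:  pH = pK1 − log₁₀([H2CO3*]/[HCO3⁻])
log₁₀(0.0209) = -1.680
pH = 5.93 − (-1.680) = 7.61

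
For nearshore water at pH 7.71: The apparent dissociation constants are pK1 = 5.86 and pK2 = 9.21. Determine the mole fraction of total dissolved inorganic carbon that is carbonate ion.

α₂ = 0.0302

α₂ = 1 / (1 + [H⁺]/K2 + [H⁺]²/(K1K2)) = 1 / (1 + 10^+1.50 + 10^-0.35)
   = 1 / (1 + 31.623 + 0.44668) = 1/33.069 = 0.03024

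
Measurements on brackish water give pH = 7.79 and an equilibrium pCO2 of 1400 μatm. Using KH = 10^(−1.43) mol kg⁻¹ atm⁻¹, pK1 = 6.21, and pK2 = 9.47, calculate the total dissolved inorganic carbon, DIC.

DIC = 2.07 mmol/kg

[CO2*] = KH · pCO2 = 10^(−1.43) × 1400×10^-6 = 5.201×10^-5 mol/kg
α₀ = 1/(1 + K1/[H⁺] + K1K2/[H⁺]²) = 1/(1 + 10^+1.58 + 10^-0.10) = 0.02512
DIC = [CO2*]/α₀ = 5.201×10^-5 / 0.02512 = 2.07 mmol/kg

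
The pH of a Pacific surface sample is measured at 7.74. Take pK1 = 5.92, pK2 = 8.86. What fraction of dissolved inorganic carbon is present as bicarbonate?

α₁ = 0.917

α₁ = 1 / (1 + [H⁺]/K1 + K2/[H⁺]) = 1 / (1 + 10^-1.82 + 10^-1.12)
   = 1 / (1 + 0.015136 + 0.075858) = 1/1.0910 = 0.9166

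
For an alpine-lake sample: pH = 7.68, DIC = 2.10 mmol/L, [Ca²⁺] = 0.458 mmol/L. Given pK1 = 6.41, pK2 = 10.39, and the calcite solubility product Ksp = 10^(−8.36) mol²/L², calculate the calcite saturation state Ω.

Ω = 0.407

α₂ = 1 / (1 + [H⁺]/K2 + [H⁺]²/(K1K2)) = 1 / (1 + 10^+2.71 + 10^+1.44)
   = 1 / (1 + 512.86 + 27.542) = 1/541.40 = 0.001847
[CO3²⁻] = α₂ × DIC = 0.001847 × 2.10 = 0.003879 mmol/L = 3.879 μmol/L
Ksp = 10^(−8.36) = 4.365×10^-9
Ω = [Ca²⁺][CO3²⁻]/Ksp = (0.458×10^-3)(3.879×10^-6) / 4.365×10^-9 = 0.407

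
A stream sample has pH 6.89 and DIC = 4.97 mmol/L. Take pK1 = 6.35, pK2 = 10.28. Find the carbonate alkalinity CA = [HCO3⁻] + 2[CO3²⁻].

CA = [HCO3⁻] + 2[CO3²⁻] = (α₁ + 2α₂)·DIC
At pH 6.89: [H⁺]/K1 = 10^-0.54 = 0.28840, K2/[H⁺] = 10^-3.39 = 0.00040738
α₁ = 1/(1 + 0.28840 + 0.00040738) = 1/1.2888 = 0.7759; α₂ = α₁·K2/[H⁺] = 0.0003161
α₁ + 2α₂ = 0.7765
CA = 0.7765 × 4.97 = 3.86 mmol/L

CA = 3.86 mmol/L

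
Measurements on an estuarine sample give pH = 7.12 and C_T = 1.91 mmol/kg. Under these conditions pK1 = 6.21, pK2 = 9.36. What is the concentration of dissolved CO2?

[CO2*] = 0.208 mmol/kg

α₀ = 1 / (1 + K1/[H⁺] + K1K2/[H⁺]²) = 1 / (1 + 10^+0.91 + 10^-1.33)
   = 1 / (1 + 8.1283 + 0.046774) = 1/9.1751 = 0.1090
[CO2*] = α₀ × DIC = 0.1090 × 1.91 = 0.208 mmol/kg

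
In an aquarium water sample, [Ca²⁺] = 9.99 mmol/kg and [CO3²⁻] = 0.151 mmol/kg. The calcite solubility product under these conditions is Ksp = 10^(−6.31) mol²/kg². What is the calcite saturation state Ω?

Ksp = 10^(−6.31) = 4.898×10^-7
Ω = [Ca²⁺][CO3²⁻]/Ksp = (9.99×10^-3)(0.151×10^-3) / 4.898×10^-7 = 3.08

Ω = 3.08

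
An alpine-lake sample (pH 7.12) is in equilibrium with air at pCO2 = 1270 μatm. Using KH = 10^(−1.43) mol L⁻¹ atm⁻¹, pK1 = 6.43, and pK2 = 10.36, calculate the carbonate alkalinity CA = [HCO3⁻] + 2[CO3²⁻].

CA = 0.231 mmol/L

[CO2*] = KH · pCO2 = 10^(−1.43) × 1270×10^-6 = 4.718×10^-5 mol/L
α₀ = 1/(1 + K1/[H⁺] + K1K2/[H⁺]²) = 1/(1 + 10^+0.69 + 10^-2.55) = 0.1695
DIC = [CO2*]/α₀ = 4.718×10^-5 / 0.1695 = 0.2784 mmol/L
CA = (α₁ + 2α₂)·DIC = (0.8300 + 2×0.0004776) × 0.2784 = 0.231 mmol/L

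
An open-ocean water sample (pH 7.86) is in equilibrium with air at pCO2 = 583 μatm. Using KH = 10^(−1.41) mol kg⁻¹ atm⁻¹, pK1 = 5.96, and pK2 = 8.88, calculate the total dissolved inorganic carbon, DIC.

DIC = 2.00 mmol/kg

[CO2*] = KH · pCO2 = 10^(−1.41) × 583×10^-6 = 2.268×10^-5 mol/kg
α₀ = 1/(1 + K1/[H⁺] + K1K2/[H⁺]²) = 1/(1 + 10^+1.90 + 10^+0.88) = 0.01136
DIC = [CO2*]/α₀ = 2.268×10^-5 / 0.01136 = 2.00 mmol/kg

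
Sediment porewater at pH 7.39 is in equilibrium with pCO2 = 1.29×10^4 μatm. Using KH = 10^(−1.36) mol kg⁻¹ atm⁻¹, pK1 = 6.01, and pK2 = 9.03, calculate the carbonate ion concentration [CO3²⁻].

[CO3²⁻] = 0.309 mmol/kg

[CO2*] = KH · pCO2 = 10^(−1.36) × 1.29×10^4×10^-6 = 5.631×10^-4 mol/kg
α₀ = 1/(1 + K1/[H⁺] + K1K2/[H⁺]²) = 1/(1 + 10^+1.38 + 10^-0.26) = 0.03916
DIC = [CO2*]/α₀ = 5.631×10^-4 / 0.03916 = 14.38 mmol/kg
[CO3²⁻] = α₂·DIC; α₂ = 0.02152, so [CO3²⁻] = 0.02152 × 14.38 = 0.309 mmol/kg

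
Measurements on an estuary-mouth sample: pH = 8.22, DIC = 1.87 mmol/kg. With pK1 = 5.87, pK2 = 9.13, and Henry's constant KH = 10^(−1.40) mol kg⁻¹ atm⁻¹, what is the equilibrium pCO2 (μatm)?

α₀ = 1 / (1 + K1/[H⁺] + K1K2/[H⁺]²) = 1 / (1 + 10^+2.35 + 10^+1.44)
   = 1 / (1 + 223.87 + 27.542) = 1/252.41 = 0.003962
[CO2*] = α₀ × DIC = 0.003962 × 1.87 = 0.007408 mmol/kg = 7.408 μmol/kg
pCO2 = [CO2*]/KH = 7.408×10^-6 / 3.981×10^-2 = 186 μatm

pCO2 = 186 μatm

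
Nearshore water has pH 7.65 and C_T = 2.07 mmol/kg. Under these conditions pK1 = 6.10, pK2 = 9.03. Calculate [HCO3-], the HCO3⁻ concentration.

α₁ = 1 / (1 + [H⁺]/K1 + K2/[H⁺]) = 1 / (1 + 10^-1.55 + 10^-1.38)
   = 1 / (1 + 0.028184 + 0.041687) = 1/1.0699 = 0.9347
[HCO3⁻] = α₁ × DIC = 0.9347 × 2.07 = 1.93 mmol/kg

[HCO3⁻] = 1.93 mmol/kg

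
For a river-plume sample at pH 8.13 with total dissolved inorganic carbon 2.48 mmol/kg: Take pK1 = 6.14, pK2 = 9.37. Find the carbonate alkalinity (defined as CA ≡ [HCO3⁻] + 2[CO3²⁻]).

CA = [HCO3⁻] + 2[CO3²⁻] = (α₁ + 2α₂)·DIC
At pH 8.13: [H⁺]/K1 = 10^-1.99 = 0.010233, K2/[H⁺] = 10^-1.24 = 0.057544
α₁ = 1/(1 + 0.010233 + 0.057544) = 1/1.0678 = 0.9365; α₂ = α₁·K2/[H⁺] = 0.05389
α₁ + 2α₂ = 1.0443
CA = 1.0443 × 2.48 = 2.59 mmol/kg

CA = 2.59 mmol/kg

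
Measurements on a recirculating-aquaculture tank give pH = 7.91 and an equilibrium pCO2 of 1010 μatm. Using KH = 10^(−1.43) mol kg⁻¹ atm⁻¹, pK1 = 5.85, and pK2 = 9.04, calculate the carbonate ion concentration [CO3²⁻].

[CO2*] = KH · pCO2 = 10^(−1.43) × 1010×10^-6 = 3.753×10^-5 mol/kg
α₀ = 1/(1 + K1/[H⁺] + K1K2/[H⁺]²) = 1/(1 + 10^+2.06 + 10^+0.93) = 0.008043
DIC = [CO2*]/α₀ = 3.753×10^-5 / 0.008043 = 4.665 mmol/kg
[CO3²⁻] = α₂·DIC; α₂ = 0.06846, so [CO3²⁻] = 0.06846 × 4.665 = 0.319 mmol/kg

[CO3²⁻] = 0.319 mmol/kg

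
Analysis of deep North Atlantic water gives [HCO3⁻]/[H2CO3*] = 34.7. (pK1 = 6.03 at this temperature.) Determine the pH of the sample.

From K1 = [H⁺][HCO3⁻]/[H2CO3*]:  pH = pK1 + log₁₀([HCO3⁻]/[H2CO3*])
log₁₀(34.7) = +1.540
pH = 6.03 + (+1.540) = 7.57

pH = 7.57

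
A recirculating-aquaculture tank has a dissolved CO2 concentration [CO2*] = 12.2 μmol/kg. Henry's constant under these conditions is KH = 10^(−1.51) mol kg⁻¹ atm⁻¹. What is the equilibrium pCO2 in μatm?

pCO2 = 395 μatm

KH = 10^(−1.51) = 3.090×10^-2 mol kg⁻¹ atm⁻¹
pCO2 = [CO2*]/KH = 12.2×10^-6 / 3.090×10^-2 = 3.95×10^-4 atm = 395 μatm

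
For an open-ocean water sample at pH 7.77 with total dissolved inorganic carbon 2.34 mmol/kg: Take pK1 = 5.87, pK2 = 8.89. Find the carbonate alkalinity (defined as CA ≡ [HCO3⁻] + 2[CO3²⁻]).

CA = [HCO3⁻] + 2[CO3²⁻] = (α₁ + 2α₂)·DIC
At pH 7.77: [H⁺]/K1 = 10^-1.90 = 0.012589, K2/[H⁺] = 10^-1.12 = 0.075858
α₁ = 1/(1 + 0.012589 + 0.075858) = 1/1.0884 = 0.9187; α₂ = α₁·K2/[H⁺] = 0.06969
α₁ + 2α₂ = 1.0581
CA = 1.0581 × 2.34 = 2.48 mmol/kg

CA = 2.48 mmol/kg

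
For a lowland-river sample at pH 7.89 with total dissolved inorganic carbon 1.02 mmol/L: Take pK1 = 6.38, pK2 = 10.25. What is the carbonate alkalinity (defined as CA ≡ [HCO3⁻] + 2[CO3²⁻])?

CA = [HCO3⁻] + 2[CO3²⁻] = (α₁ + 2α₂)·DIC
At pH 7.89: [H⁺]/K1 = 10^-1.51 = 0.030903, K2/[H⁺] = 10^-2.36 = 0.0043652
α₁ = 1/(1 + 0.030903 + 0.0043652) = 1/1.0353 = 0.9659; α₂ = α₁·K2/[H⁺] = 0.004216
α₁ + 2α₂ = 0.9744
CA = 0.9744 × 1.02 = 0.994 mmol/L

CA = 0.994 mmol/L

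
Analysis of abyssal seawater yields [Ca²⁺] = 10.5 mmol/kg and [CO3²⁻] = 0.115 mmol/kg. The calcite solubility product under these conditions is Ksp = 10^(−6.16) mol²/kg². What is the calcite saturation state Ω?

Ω = 1.75

Ksp = 10^(−6.16) = 6.918×10^-7
Ω = [Ca²⁺][CO3²⁻]/Ksp = (10.5×10^-3)(0.115×10^-3) / 6.918×10^-7 = 1.75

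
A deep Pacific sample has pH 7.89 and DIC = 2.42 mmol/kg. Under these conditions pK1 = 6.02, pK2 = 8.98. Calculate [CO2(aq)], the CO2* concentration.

α₀ = 1 / (1 + K1/[H⁺] + K1K2/[H⁺]²) = 1 / (1 + 10^+1.87 + 10^+0.78)
   = 1 / (1 + 74.131 + 6.0256) = 1/81.157 = 0.01232
[CO2*] = α₀ × DIC = 0.01232 × 2.42 = 0.0298 mmol/kg

[CO2*] = 0.0298 mmol/kg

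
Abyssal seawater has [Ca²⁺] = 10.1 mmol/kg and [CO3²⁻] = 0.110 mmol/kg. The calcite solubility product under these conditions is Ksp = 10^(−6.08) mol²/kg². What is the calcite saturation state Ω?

Ω = 1.34

Ksp = 10^(−6.08) = 8.318×10^-7
Ω = [Ca²⁺][CO3²⁻]/Ksp = (10.1×10^-3)(0.110×10^-3) / 8.318×10^-7 = 1.34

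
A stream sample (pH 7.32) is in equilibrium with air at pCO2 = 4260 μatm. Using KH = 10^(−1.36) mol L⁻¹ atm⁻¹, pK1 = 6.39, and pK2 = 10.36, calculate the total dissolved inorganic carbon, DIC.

DIC = 1.77 mmol/L

[CO2*] = KH · pCO2 = 10^(−1.36) × 4260×10^-6 = 1.860×10^-4 mol/L
α₀ = 1/(1 + K1/[H⁺] + K1K2/[H⁺]²) = 1/(1 + 10^+0.93 + 10^-2.11) = 0.1051
DIC = [CO2*]/α₀ = 1.860×10^-4 / 0.1051 = 1.77 mmol/L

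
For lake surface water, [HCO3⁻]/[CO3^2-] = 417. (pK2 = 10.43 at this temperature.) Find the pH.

pH = 7.81

From K2 = [H⁺][CO3^2-]/[HCO3⁻]:  pH = pK2 − log₁₀([HCO3⁻]/[CO3^2-])
log₁₀(417) = +2.620
pH = 10.43 − (+2.620) = 7.81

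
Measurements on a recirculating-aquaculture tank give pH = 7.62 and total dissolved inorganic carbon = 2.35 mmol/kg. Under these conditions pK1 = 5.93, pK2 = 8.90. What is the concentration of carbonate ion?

α₂ = 1 / (1 + [H⁺]/K2 + [H⁺]²/(K1K2)) = 1 / (1 + 10^+1.28 + 10^-0.41)
   = 1 / (1 + 19.055 + 0.38905) = 1/20.444 = 0.04891
[CO3²⁻] = α₂ × DIC = 0.04891 × 2.35 = 0.115 mmol/kg

[CO3²⁻] = 0.115 mmol/kg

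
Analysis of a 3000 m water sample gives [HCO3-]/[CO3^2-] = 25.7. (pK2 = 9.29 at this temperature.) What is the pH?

From K2 = [H⁺][CO3^2-]/[HCO3-]:  pH = pK2 − log₁₀([HCO3-]/[CO3^2-])
log₁₀(25.7) = +1.410
pH = 9.29 − (+1.410) = 7.88

pH = 7.88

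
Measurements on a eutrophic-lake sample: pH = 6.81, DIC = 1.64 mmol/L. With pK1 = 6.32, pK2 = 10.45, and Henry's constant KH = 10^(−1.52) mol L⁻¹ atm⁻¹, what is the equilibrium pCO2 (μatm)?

pCO2 = 1.33×10^4 μatm

α₀ = 1 / (1 + K1/[H⁺] + K1K2/[H⁺]²) = 1 / (1 + 10^+0.49 + 10^-3.15)
   = 1 / (1 + 3.0903 + 0.00070795) = 1/4.0910 = 0.2444
[CO2*] = α₀ × DIC = 0.2444 × 1.64 = 0.4009 mmol/L
pCO2 = [CO2*]/KH = 4.009×10^-4 / 3.020×10^-2 = 1.33×10^4 μatm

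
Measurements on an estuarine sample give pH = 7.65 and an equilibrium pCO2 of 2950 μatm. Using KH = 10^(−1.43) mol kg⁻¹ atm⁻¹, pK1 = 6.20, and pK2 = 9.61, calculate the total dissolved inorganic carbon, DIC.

DIC = 3.23 mmol/kg

[CO2*] = KH · pCO2 = 10^(−1.43) × 2950×10^-6 = 1.096×10^-4 mol/kg
α₀ = 1/(1 + K1/[H⁺] + K1K2/[H⁺]²) = 1/(1 + 10^+1.45 + 10^-0.51) = 0.03391
DIC = [CO2*]/α₀ = 1.096×10^-4 / 0.03391 = 3.23 mmol/kg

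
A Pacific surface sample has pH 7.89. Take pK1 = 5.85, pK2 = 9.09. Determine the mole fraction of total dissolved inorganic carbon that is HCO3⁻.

α₁ = 0.933

α₁ = 1 / (1 + [H⁺]/K1 + K2/[H⁺]) = 1 / (1 + 10^-2.04 + 10^-1.20)
   = 1 / (1 + 0.0091201 + 0.063096) = 1/1.0722 = 0.9326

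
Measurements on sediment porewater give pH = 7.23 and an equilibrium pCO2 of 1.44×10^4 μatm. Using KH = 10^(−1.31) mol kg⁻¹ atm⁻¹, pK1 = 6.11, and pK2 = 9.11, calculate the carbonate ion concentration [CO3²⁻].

[CO3²⁻] = 0.123 mmol/kg

[CO2*] = KH · pCO2 = 10^(−1.31) × 1.44×10^4×10^-6 = 7.053×10^-4 mol/kg
α₀ = 1/(1 + K1/[H⁺] + K1K2/[H⁺]²) = 1/(1 + 10^+1.12 + 10^-0.76) = 0.06966
DIC = [CO2*]/α₀ = 7.053×10^-4 / 0.06966 = 10.13 mmol/kg
[CO3²⁻] = α₂·DIC; α₂ = 0.01210, so [CO3²⁻] = 0.01210 × 10.13 = 0.123 mmol/kg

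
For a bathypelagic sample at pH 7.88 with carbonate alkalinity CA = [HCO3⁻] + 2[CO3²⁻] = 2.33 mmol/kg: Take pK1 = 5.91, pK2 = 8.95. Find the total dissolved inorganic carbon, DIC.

DIC = 2.18 mmol/kg

CA = [HCO3⁻] + 2[CO3²⁻] = (α₁ + 2α₂)·DIC
At pH 7.88: [H⁺]/K1 = 10^-1.97 = 0.010715, K2/[H⁺] = 10^-1.07 = 0.085114
α₁ = 1/(1 + 0.010715 + 0.085114) = 1/1.0958 = 0.9126; α₂ = α₁·K2/[H⁺] = 0.07767
α₁ + 2α₂ = 1.0679
DIC = CA / (α₁ + 2α₂) = 2.33 / 1.0679 = 2.18 mmol/kg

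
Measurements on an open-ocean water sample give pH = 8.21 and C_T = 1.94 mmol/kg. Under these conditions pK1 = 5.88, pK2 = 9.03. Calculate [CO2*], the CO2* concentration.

α₀ = 1 / (1 + K1/[H⁺] + K1K2/[H⁺]²) = 1 / (1 + 10^+2.33 + 10^+1.51)
   = 1 / (1 + 213.80 + 32.359) = 1/247.16 = 0.004046
[CO2*] = α₀ × DIC = 0.004046 × 1.94 = 0.00785 mmol/kg = 7.85 μmol/kg

[CO2*] = 7.85 μmol/kg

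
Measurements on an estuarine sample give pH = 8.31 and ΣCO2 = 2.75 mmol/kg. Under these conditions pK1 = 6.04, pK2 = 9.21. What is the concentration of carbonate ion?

α₂ = 1 / (1 + [H⁺]/K2 + [H⁺]²/(K1K2)) = 1 / (1 + 10^+0.90 + 10^-1.37)
   = 1 / (1 + 7.9433 + 0.042658) = 1/8.9859 = 0.1113
[CO3²⁻] = α₂ × DIC = 0.1113 × 2.75 = 0.306 mmol/kg

[CO3²⁻] = 0.306 mmol/kg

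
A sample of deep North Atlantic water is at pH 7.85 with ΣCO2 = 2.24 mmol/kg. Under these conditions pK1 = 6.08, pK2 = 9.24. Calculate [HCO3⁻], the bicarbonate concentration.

[HCO3⁻] = 2.12 mmol/kg

α₁ = 1 / (1 + [H⁺]/K1 + K2/[H⁺]) = 1 / (1 + 10^-1.77 + 10^-1.39)
   = 1 / (1 + 0.016982 + 0.040738) = 1/1.0577 = 0.9454
[HCO3⁻] = α₁ × DIC = 0.9454 × 2.24 = 2.12 mmol/kg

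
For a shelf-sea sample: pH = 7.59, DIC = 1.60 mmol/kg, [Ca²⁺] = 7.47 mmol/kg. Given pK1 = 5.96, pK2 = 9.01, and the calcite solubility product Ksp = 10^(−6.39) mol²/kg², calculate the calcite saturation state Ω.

Ω = 1.05

α₂ = 1 / (1 + [H⁺]/K2 + [H⁺]²/(K1K2)) = 1 / (1 + 10^+1.42 + 10^-0.21)
   = 1 / (1 + 26.303 + 0.61660) = 1/27.919 = 0.03582
[CO3²⁻] = α₂ × DIC = 0.03582 × 1.60 = 0.05731 mmol/kg
Ksp = 10^(−6.39) = 4.074×10^-7
Ω = [Ca²⁺][CO3²⁻]/Ksp = (7.47×10^-3)(5.731×10^-5) / 4.074×10^-7 = 1.05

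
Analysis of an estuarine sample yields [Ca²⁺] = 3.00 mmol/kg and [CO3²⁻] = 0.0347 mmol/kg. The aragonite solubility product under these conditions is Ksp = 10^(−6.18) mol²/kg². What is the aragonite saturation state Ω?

Ω = 0.158

Ksp = 10^(−6.18) = 6.607×10^-7
Ω = [Ca²⁺][CO3²⁻]/Ksp = (3.00×10^-3)(0.0347×10^-3) / 6.607×10^-7 = 0.158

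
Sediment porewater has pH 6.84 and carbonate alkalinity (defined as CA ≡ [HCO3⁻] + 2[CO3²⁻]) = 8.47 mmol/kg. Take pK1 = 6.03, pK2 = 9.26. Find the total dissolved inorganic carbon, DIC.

CA = [HCO3⁻] + 2[CO3²⁻] = (α₁ + 2α₂)·DIC
At pH 6.84: [H⁺]/K1 = 10^-0.81 = 0.15488, K2/[H⁺] = 10^-2.42 = 0.0038019
α₁ = 1/(1 + 0.15488 + 0.0038019) = 1/1.1587 = 0.8630; α₂ = α₁·K2/[H⁺] = 0.003281
α₁ + 2α₂ = 0.8696
DIC = CA / (α₁ + 2α₂) = 8.47 / 0.8696 = 9.74 mmol/kg

DIC = 9.74 mmol/kg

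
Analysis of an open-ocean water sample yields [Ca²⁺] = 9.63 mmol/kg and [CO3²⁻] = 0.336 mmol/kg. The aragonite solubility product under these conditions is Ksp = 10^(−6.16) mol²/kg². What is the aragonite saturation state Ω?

Ksp = 10^(−6.16) = 6.918×10^-7
Ω = [Ca²⁺][CO3²⁻]/Ksp = (9.63×10^-3)(0.336×10^-3) / 6.918×10^-7 = 4.68

Ω = 4.68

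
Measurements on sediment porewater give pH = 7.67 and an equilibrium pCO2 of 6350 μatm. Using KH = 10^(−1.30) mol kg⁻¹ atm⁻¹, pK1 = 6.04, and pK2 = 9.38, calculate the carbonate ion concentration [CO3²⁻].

[CO2*] = KH · pCO2 = 10^(−1.30) × 6350×10^-6 = 3.183×10^-4 mol/kg
α₀ = 1/(1 + K1/[H⁺] + K1K2/[H⁺]²) = 1/(1 + 10^+1.63 + 10^-0.08) = 0.02248
DIC = [CO2*]/α₀ = 3.183×10^-4 / 0.02248 = 14.16 mmol/kg
[CO3²⁻] = α₂·DIC; α₂ = 0.01870, so [CO3²⁻] = 0.01870 × 14.16 = 0.265 mmol/kg

[CO3²⁻] = 0.265 mmol/kg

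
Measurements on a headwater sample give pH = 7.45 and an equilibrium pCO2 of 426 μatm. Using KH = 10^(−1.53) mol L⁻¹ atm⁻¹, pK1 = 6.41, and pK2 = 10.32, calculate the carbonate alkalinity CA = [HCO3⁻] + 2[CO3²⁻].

CA = 0.138 mmol/L

[CO2*] = KH · pCO2 = 10^(−1.53) × 426×10^-6 = 1.257×10^-5 mol/L
α₀ = 1/(1 + K1/[H⁺] + K1K2/[H⁺]²) = 1/(1 + 10^+1.04 + 10^-1.83) = 0.08348
DIC = [CO2*]/α₀ = 1.257×10^-5 / 0.08348 = 0.1506 mmol/L
CA = (α₁ + 2α₂)·DIC = (0.9153 + 2×0.001235) × 0.1506 = 0.138 mmol/L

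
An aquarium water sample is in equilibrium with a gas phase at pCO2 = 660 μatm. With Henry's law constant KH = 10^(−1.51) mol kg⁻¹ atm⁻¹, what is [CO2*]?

[CO2*] = 20.4 μmol/kg

KH = 10^(−1.51) = 3.090×10^-2 mol kg⁻¹ atm⁻¹
[CO2*] = KH · pCO2 = 3.090×10^-2 × 660×10^-6 atm = 2.04×10^-5 mol/kg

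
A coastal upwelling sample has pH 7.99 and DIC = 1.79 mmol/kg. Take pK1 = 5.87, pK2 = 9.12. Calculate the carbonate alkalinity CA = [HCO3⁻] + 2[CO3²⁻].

CA = [HCO3⁻] + 2[CO3²⁻] = (α₁ + 2α₂)·DIC
At pH 7.99: [H⁺]/K1 = 10^-2.12 = 0.0075858, K2/[H⁺] = 10^-1.13 = 0.074131
α₁ = 1/(1 + 0.0075858 + 0.074131) = 1/1.0817 = 0.9245; α₂ = α₁·K2/[H⁺] = 0.06853
α₁ + 2α₂ = 1.0615
CA = 1.0615 × 1.79 = 1.90 mmol/kg

CA = 1.90 mmol/kg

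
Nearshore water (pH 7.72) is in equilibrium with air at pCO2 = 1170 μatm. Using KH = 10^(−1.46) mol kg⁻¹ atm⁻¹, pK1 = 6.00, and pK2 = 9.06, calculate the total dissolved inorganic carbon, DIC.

DIC = 2.27 mmol/kg

[CO2*] = KH · pCO2 = 10^(−1.46) × 1170×10^-6 = 4.057×10^-5 mol/kg
α₀ = 1/(1 + K1/[H⁺] + K1K2/[H⁺]²) = 1/(1 + 10^+1.72 + 10^+0.38) = 0.01790
DIC = [CO2*]/α₀ = 4.057×10^-5 / 0.01790 = 2.27 mmol/kg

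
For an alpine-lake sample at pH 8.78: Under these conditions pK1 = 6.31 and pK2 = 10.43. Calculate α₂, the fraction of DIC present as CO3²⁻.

α₂ = 1 / (1 + [H⁺]/K2 + [H⁺]²/(K1K2)) = 1 / (1 + 10^+1.65 + 10^-0.82)
   = 1 / (1 + 44.668 + 0.15136) = 1/45.820 = 0.02182

α₂ = 0.0218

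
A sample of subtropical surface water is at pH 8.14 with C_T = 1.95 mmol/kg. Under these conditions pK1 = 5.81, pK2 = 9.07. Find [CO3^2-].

α₂ = 1 / (1 + [H⁺]/K2 + [H⁺]²/(K1K2)) = 1 / (1 + 10^+0.93 + 10^-1.40)
   = 1 / (1 + 8.5114 + 0.039811) = 1/9.5512 = 0.1047
[CO3²⁻] = α₂ × DIC = 0.1047 × 1.95 = 0.204 mmol/kg

[CO3²⁻] = 0.204 mmol/kg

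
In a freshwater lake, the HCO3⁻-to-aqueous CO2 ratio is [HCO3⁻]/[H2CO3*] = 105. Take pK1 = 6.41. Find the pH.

From K1 = [H⁺][HCO3⁻]/[H2CO3*]:  pH = pK1 + log₁₀([HCO3⁻]/[H2CO3*])
log₁₀(105) = +2.021
pH = 6.41 + (+2.021) = 8.43

pH = 8.43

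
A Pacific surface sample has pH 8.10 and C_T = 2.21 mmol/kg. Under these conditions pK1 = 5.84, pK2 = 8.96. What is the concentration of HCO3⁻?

α₁ = 1 / (1 + [H⁺]/K1 + K2/[H⁺]) = 1 / (1 + 10^-2.26 + 10^-0.86)
   = 1 / (1 + 0.0054954 + 0.13804) = 1/1.1435 = 0.8745
[HCO3⁻] = α₁ × DIC = 0.8745 × 2.21 = 1.93 mmol/kg

[HCO3⁻] = 1.93 mmol/kg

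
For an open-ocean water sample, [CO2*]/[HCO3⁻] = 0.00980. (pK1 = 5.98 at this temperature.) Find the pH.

pH = 7.99

From K1 = [H⁺][HCO3⁻]/[CO2*]:  pH = pK1 − log₁₀([CO2*]/[HCO3⁻])
log₁₀(0.00980) = -2.009
pH = 5.98 − (-2.009) = 7.99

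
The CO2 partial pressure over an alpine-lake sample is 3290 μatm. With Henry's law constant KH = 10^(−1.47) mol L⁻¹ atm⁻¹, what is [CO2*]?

[CO2*] = 111 μmol/L

KH = 10^(−1.47) = 3.388×10^-2 mol L⁻¹ atm⁻¹
[CO2*] = KH · pCO2 = 3.388×10^-2 × 3290×10^-6 atm = 1.11×10^-4 mol/L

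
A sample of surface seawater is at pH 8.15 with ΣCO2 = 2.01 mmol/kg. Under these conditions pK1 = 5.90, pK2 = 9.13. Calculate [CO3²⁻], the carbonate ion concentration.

α₂ = 1 / (1 + [H⁺]/K2 + [H⁺]²/(K1K2)) = 1 / (1 + 10^+0.98 + 10^-1.27)
   = 1 / (1 + 9.5499 + 0.053703) = 1/10.604 = 0.09431
[CO3²⁻] = α₂ × DIC = 0.09431 × 2.01 = 0.190 mmol/kg

[CO3²⁻] = 0.190 mmol/kg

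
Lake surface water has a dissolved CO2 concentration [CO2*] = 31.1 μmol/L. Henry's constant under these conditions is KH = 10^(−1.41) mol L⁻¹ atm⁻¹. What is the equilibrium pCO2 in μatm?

pCO2 = 799 μatm

KH = 10^(−1.41) = 3.890×10^-2 mol L⁻¹ atm⁻¹
pCO2 = [CO2*]/KH = 31.1×10^-6 / 3.890×10^-2 = 7.99×10^-4 atm = 799 μatm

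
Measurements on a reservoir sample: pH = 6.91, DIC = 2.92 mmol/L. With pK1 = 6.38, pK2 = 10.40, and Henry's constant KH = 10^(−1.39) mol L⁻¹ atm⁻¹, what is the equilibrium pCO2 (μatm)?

α₀ = 1 / (1 + K1/[H⁺] + K1K2/[H⁺]²) = 1 / (1 + 10^+0.53 + 10^-2.96)
   = 1 / (1 + 3.3884 + 0.0010965) = 1/4.3895 = 0.2278
[CO2*] = α₀ × DIC = 0.2278 × 2.92 = 0.6652 mmol/L
pCO2 = [CO2*]/KH = 6.652×10^-4 / 4.074×10^-2 = 1.63×10^4 μatm

pCO2 = 1.63×10^4 μatm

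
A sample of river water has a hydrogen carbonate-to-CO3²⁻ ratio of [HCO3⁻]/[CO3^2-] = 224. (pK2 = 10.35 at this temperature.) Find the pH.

From K2 = [H⁺][CO3^2-]/[HCO3⁻]:  pH = pK2 − log₁₀([HCO3⁻]/[CO3^2-])
log₁₀(224) = +2.350
pH = 10.35 − (+2.350) = 8.00

pH = 8.00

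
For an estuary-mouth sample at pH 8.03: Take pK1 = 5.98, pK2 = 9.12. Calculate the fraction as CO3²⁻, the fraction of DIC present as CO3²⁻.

α₂ = 1 / (1 + [H⁺]/K2 + [H⁺]²/(K1K2)) = 1 / (1 + 10^+1.09 + 10^-0.96)
   = 1 / (1 + 12.303 + 0.10965) = 1/13.412 = 0.07456

α₂ = 0.0746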